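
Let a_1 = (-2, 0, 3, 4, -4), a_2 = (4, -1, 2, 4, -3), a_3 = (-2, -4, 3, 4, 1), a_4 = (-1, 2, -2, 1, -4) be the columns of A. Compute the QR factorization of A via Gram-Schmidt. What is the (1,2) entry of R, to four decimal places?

a_1 = (-2, 0, 3, 4, -4); ‖a_1‖ = 6.7082, so e_1 = (-0.2981, 0.0000, 0.4472, 0.5963, -0.5963).
r_{12} = e_1·a_2 = 3.8759.

r_{12} = 3.8759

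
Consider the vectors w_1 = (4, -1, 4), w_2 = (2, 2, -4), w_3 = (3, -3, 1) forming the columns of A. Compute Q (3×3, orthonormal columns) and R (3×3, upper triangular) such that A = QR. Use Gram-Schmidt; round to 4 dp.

e_1 = w_1/‖w_1‖ = (4, -1, 4)/5.7446 = (0.6963, -0.1741, 0.6963).
r_{12} = e_1·w_2 = -1.7408.
u_2 = w_2 + 1.7408·e_1 = (3.2121, 1.6970, -2.7879).
‖u_2‖ = 4.5793, so e_2 = (0.7014, 0.3706, -0.6088).
r_{13} = e_1·w_3 = 3.3075; r_{23} = e_2·w_3 = 0.3838.
u_3 = w_3 − 3.3075·e_1 − 0.3838·e_2 = (0.4277, -2.5665, -1.0694).
‖u_3‖ = 2.8131, so e_3 = (0.1521, -0.9123, -0.3801).

Q = [[0.6963, 0.7014, 0.1521], [-0.1741, 0.3706, -0.9123], [0.6963, -0.6088, -0.3801]], R = [[5.7446, -1.7408, 3.3075], [0.0000, 4.5793, 0.3838], [0.0000, 0.0000, 2.8131]]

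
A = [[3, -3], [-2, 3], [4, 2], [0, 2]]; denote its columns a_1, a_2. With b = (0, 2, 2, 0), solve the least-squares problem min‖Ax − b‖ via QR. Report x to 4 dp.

x = (0.2468, 0.4511)

a_1 = (3, -2, 4, 0); ‖a_1‖ = 5.3852, so q_1 = (0.5571, -0.3714, 0.7428, 0.0000).
q_1·a_2 = 0.5571·(-3) + (-0.3714)·3 + 0.7428·2 + 0.0000·2 = -1.2999.
u_2 = a_2 + 1.2999·q_1 = (-2.2759, 2.5172, 2.9655, 2.0000).
‖u_2‖ = 4.9306, so q_2 = (-0.4616, 0.5105, 0.6015, 0.4056).
Qᵀb = (0.7428, 2.2240).
Back-substitute: x_2 = 2.2240/4.9306 = 0.4511.
x_1 = (0.7428 + 1.2999·0.4511)/5.3852 = 0.2468.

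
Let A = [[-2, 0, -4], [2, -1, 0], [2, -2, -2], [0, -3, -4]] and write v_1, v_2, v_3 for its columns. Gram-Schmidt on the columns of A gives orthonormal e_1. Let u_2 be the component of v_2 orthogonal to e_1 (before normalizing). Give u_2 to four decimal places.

u_2 = (-1.0000, 0.0000, -1.0000, -3.0000)

v_1 = (-2, 2, 2, 0); ‖v_1‖ = 3.4641, so e_1 = (-0.5774, 0.5774, 0.5774, 0.0000).
e_1·v_2 = (-0.5774)·0 + 0.5774·(-1) + 0.5774·(-2) + 0.0000·(-3) = -1.7321.
u_2 = v_2 + 1.7321·e_1 = (-1.0000, 0.0000, -1.0000, -3.0000).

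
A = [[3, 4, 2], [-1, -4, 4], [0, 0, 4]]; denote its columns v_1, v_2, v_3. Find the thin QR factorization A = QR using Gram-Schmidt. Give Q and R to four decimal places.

v_1 = (3, -1, 0); ‖v_1‖ = 3.1623, so e_1 = (0.9487, -0.3162, 0.0000).
e_1·v_2 = 0.9487·4 + (-0.3162)·(-4) + 0.0000·0 = 5.0596.
u_2 = v_2 − 5.0596·e_1 = (-0.8000, -2.4000, 0.0000).
‖u_2‖ = 2.5298, so e_2 = (-0.3162, -0.9487, 0.0000).
e_1·v_3 = 0.9487·2 + (-0.3162)·4 + 0.0000·4 = 0.6325; e_2·v_3 = (-0.3162)·2 + (-0.9487)·4 + 0.0000·4 = -4.4272.
u_3 = v_3 − 0.6325·e_1 + 4.4272·e_2 = (0.0000, 0.0000, 4.0000).
‖u_3‖ = 4.0000, so e_3 = (0.0000, 0.0000, 1.0000).

Q = [[0.9487, -0.3162, 0.0000], [-0.3162, -0.9487, 0.0000], [0.0000, 0.0000, 1.0000]], R = [[3.1623, 5.0596, 0.6325], [0.0000, 2.5298, -4.4272], [0.0000, 0.0000, 4.0000]]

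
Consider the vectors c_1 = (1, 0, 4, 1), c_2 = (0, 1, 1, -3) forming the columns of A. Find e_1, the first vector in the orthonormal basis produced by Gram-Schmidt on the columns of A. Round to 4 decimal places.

c_1 = (1, 0, 4, 1); ‖c_1‖ = 4.2426, so e_1 = (0.2357, 0.0000, 0.9428, 0.2357).

e_1 = (0.2357, 0.0000, 0.9428, 0.2357)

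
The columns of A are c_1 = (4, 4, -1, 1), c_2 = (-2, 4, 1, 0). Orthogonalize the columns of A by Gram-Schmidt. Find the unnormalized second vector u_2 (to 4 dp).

u_2 = (-2.8235, 3.1765, 1.2059, -0.2059)

c_1 = (4, 4, -1, 1); ‖c_1‖ = 5.8310, so q_1 = (0.6860, 0.6860, -0.1715, 0.1715).
q_1·c_2 = 0.6860·(-2) + 0.6860·4 + (-0.1715)·1 + 0.1715·0 = 1.2005.
u_2 = c_2 − 1.2005·q_1 = (-2.8235, 3.1765, 1.2059, -0.2059).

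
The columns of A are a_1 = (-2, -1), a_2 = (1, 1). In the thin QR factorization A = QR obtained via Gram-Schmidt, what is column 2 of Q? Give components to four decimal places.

a_1 = (-2, -1); ‖a_1‖ = 2.2361, so q_1 = (-0.8944, -0.4472).
q_1·a_2 = (-0.8944)·1 + (-0.4472)·1 = -1.3416.
u_2 = a_2 + 1.3416·q_1 = (-0.2000, 0.4000).
‖u_2‖ = 0.4472, so q_2 = (-0.4472, 0.8944).

q_2 = (-0.4472, 0.8944)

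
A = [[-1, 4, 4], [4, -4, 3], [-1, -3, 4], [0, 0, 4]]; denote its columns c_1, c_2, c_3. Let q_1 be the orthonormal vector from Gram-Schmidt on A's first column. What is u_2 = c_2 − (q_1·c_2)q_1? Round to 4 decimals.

u_2 = (3.0556, -0.2222, -3.9444, 0.0000)

c_1 = (-1, 4, -1, 0); ‖c_1‖ = 4.2426, so q_1 = (-0.2357, 0.9428, -0.2357, 0.0000).
q_1·c_2 = (-0.2357)·4 + 0.9428·(-4) + (-0.2357)·(-3) + 0.0000·0 = -4.0069.
u_2 = c_2 + 4.0069·q_1 = (3.0556, -0.2222, -3.9444, 0.0000).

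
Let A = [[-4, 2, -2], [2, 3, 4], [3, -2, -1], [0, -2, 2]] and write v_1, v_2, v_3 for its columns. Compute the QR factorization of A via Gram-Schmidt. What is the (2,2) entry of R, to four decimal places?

r_{22} = 4.3351

v_1 = (-4, 2, 3, 0); ‖v_1‖ = 5.3852, so e_1 = (-0.7428, 0.3714, 0.5571, 0.0000).
e_1·v_2 = (-0.7428)·2 + 0.3714·3 + 0.5571·(-2) + 0.0000·(-2) = -1.4856.
u_2 = v_2 + 1.4856·e_1 = (0.8966, 3.5517, -1.1724, -2.0000).
r_{22} = ‖u_2‖ = 4.3351.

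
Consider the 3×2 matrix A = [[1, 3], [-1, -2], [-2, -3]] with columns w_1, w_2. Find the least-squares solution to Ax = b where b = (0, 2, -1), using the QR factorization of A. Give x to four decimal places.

x = (1.0000, -0.5455)

q_1 = w_1/‖w_1‖ = (1, -1, -2)/2.4495 = (0.4082, -0.4082, -0.8165).
r_{12} = q_1·w_2 = 4.4907.
u_2 = w_2 − 4.4907·q_1 = (1.1667, -0.1667, 0.6667).
‖u_2‖ = 1.3540, so q_2 = (0.8616, -0.1231, 0.4924).
Qᵀb = (0.0000, -0.7385).
Back-substitute: x_2 = -0.7385/1.3540 = -0.5455.
x_1 = (0.0000 − 4.4907·(-0.5455))/2.4495 = 1.0000.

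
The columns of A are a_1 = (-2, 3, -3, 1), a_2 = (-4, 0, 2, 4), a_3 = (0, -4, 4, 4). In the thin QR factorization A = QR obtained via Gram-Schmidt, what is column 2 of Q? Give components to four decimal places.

q_2 = (-0.5927, -0.1334, 0.4742, 0.6372)

a_1 = (-2, 3, -3, 1); ‖a_1‖ = 4.7958, so q_1 = (-0.4170, 0.6255, -0.6255, 0.2085).
q_1·a_2 = (-0.4170)·(-4) + 0.6255·0 + (-0.6255)·2 + 0.2085·4 = 1.2511.
u_2 = a_2 − 1.2511·q_1 = (-3.4783, -0.7826, 2.7826, 3.7391).
‖u_2‖ = 5.8681, so q_2 = (-0.5927, -0.1334, 0.4742, 0.6372).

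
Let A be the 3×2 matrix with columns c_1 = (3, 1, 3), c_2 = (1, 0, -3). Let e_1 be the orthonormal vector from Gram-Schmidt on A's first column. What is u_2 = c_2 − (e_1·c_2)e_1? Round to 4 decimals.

u_2 = (1.9474, 0.3158, -2.0526)

c_1 = (3, 1, 3); ‖c_1‖ = 4.3589, so e_1 = (0.6882, 0.2294, 0.6882).
e_1·c_2 = 0.6882·1 + 0.2294·0 + 0.6882·(-3) = -1.3765.
u_2 = c_2 + 1.3765·e_1 = (1.9474, 0.3158, -2.0526).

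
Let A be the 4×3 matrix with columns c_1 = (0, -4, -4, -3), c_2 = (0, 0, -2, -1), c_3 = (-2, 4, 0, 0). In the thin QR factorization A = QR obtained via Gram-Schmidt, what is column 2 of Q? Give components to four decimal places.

q_1 = c_1/‖c_1‖ = (0, -4, -4, -3)/6.4031 = (0.0000, -0.6247, -0.6247, -0.4685).
r_{12} = q_1·c_2 = 1.7179.
u_2 = c_2 − 1.7179·q_1 = (0.0000, 1.0732, -0.9268, -0.1951).
‖u_2‖ = 1.4314, so q_2 = (0.0000, 0.7498, -0.6475, -0.1363).

q_2 = (0.0000, 0.7498, -0.6475, -0.1363)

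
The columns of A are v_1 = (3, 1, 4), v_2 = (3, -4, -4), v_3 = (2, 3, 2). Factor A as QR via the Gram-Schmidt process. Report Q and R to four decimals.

Q = [[0.5883, 0.7081, 0.3904], [0.1961, -0.5933, 0.7807], [0.7845, -0.3828, -0.4880]], R = [[5.0990, -2.1573, 3.3340], [0.0000, 6.0288, -1.1292], [0.0000, 0.0000, 2.1470]]

q_1 = v_1/‖v_1‖ = (3, 1, 4)/5.0990 = (0.5883, 0.1961, 0.7845).
r_{12} = q_1·v_2 = -2.1573.
u_2 = v_2 + 2.1573·q_1 = (4.2692, -3.5769, -2.3077).
‖u_2‖ = 6.0288, so q_2 = (0.7081, -0.5933, -0.3828).
r_{13} = q_1·v_3 = 3.3340; r_{23} = q_2·v_3 = -1.1292.
u_3 = v_3 − 3.3340·q_1 + 1.1292·q_2 = (0.8381, 1.6762, -1.0476).
‖u_3‖ = 2.1470, so q_3 = (0.3904, 0.7807, -0.4880).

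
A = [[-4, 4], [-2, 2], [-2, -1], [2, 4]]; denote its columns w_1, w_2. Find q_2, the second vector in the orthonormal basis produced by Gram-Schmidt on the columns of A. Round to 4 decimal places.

q_1 = w_1/‖w_1‖ = (-4, -2, -2, 2)/5.2915 = (-0.7559, -0.3780, -0.3780, 0.3780).
r_{12} = q_1·w_2 = -1.8898.
u_2 = w_2 + 1.8898·q_1 = (2.5714, 1.2857, -1.7143, 4.7143).
‖u_2‖ = 5.7817, so q_2 = (0.4447, 0.2224, -0.2965, 0.8154).

q_2 = (0.4447, 0.2224, -0.2965, 0.8154)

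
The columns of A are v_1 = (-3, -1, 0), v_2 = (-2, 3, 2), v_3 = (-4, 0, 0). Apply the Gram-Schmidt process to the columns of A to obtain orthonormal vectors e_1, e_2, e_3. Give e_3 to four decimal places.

e_3 = (-0.1576, 0.4729, -0.8669)

v_1 = (-3, -1, 0); ‖v_1‖ = 3.1623, so e_1 = (-0.9487, -0.3162, 0.0000).
e_1·v_2 = (-0.9487)·(-2) + (-0.3162)·3 + 0.0000·2 = 0.9487.
u_2 = v_2 − 0.9487·e_1 = (-1.1000, 3.3000, 2.0000).
‖u_2‖ = 4.0125, so e_2 = (-0.2741, 0.8224, 0.4984).
e_1·v_3 = (-0.9487)·(-4) + (-0.3162)·0 + 0.0000·0 = 3.7947; e_2·v_3 = (-0.2741)·(-4) + 0.8224·0 + 0.4984·0 = 1.0966.
u_3 = v_3 − 3.7947·e_1 − 1.0966·e_2 = (-0.0994, 0.2981, -0.5466).
‖u_3‖ = 0.6305, so e_3 = (-0.1576, 0.4729, -0.8669).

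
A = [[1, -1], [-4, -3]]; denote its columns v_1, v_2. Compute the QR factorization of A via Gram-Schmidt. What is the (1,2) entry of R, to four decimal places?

r_{12} = 2.6679

v_1 = (1, -4); ‖v_1‖ = 4.1231, so e_1 = (0.2425, -0.9701).
r_{12} = e_1·v_2 = 2.6679.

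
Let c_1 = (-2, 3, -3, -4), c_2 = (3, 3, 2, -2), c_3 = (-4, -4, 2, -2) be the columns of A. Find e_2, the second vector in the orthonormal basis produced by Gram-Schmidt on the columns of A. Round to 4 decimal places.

e_2 = (0.6482, 0.5175, 0.4757, -0.2927)

e_1 = c_1/‖c_1‖ = (-2, 3, -3, -4)/6.1644 = (-0.3244, 0.4867, -0.4867, -0.6489).
r_{12} = e_1·c_2 = 0.8111.
u_2 = c_2 − 0.8111·e_1 = (3.2632, 2.6053, 2.3947, -1.4737).
‖u_2‖ = 5.0341, so e_2 = (0.6482, 0.5175, 0.4757, -0.2927).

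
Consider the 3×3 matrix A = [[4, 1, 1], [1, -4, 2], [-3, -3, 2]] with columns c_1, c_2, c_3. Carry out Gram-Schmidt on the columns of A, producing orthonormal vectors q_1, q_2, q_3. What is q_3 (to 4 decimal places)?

q_3 = (0.6149, -0.3690, 0.6969)

c_1 = (4, 1, -3); ‖c_1‖ = 5.0990, so q_1 = (0.7845, 0.1961, -0.5883).
q_1·c_2 = 0.7845·1 + 0.1961·(-4) + (-0.5883)·(-3) = 1.7650.
u_2 = c_2 − 1.7650·q_1 = (-0.3846, -4.3462, -1.9615).
‖u_2‖ = 4.7838, so q_2 = (-0.0804, -0.9085, -0.4100).
q_1·c_3 = 0.7845·1 + 0.1961·2 + (-0.5883)·2 = 0.0000; q_2·c_3 = (-0.0804)·1 + (-0.9085)·2 + (-0.4100)·2 = -2.7175.
u_3 = c_3 + 0.0000·q_1 + 2.7175·q_2 = (0.7815, -0.4689, 0.8857).
‖u_3‖ = 1.2709, so q_3 = (0.6149, -0.3690, 0.6969).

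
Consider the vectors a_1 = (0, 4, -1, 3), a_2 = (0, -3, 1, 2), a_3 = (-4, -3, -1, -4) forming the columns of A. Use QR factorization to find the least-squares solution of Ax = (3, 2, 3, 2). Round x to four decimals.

a_1 = (0, 4, -1, 3); ‖a_1‖ = 5.0990, so q_1 = (0.0000, 0.7845, -0.1961, 0.5883).
q_1·a_2 = 0.0000·0 + 0.7845·(-3) + (-0.1961)·1 + 0.5883·2 = -1.3728.
u_2 = a_2 + 1.3728·q_1 = (0.0000, -1.9231, 0.7308, 2.8077).
‖u_2‖ = 3.4807, so q_2 = (0.0000, -0.5525, 0.2099, 0.8066).
q_1·a_3 = 0.0000·(-4) + 0.7845·(-3) + (-0.1961)·(-1) + 0.5883·(-4) = -4.5107; q_2·a_3 = 0.0000·(-4) + (-0.5525)·(-3) + 0.2099·(-1) + 0.8066·(-4) = -1.7790.
u_3 = a_3 + 4.5107·q_1 + 1.7790·q_2 = (-4.0000, -0.4444, -1.5111, 0.0889).
‖u_3‖ = 4.2999, so q_3 = (-0.9303, -0.1034, -0.3514, 0.0207).
Qᵀb = (2.1573, 1.1381, -4.0105).
Back-substitute: x_3 = -4.0105/4.2999 = -0.9327.
x_2 = (1.1381 + 1.7790·(-0.9327))/3.4807 = -0.1497.
x_1 = (2.1573 + 1.3728·(-0.1497) + 4.5107·(-0.9327))/5.0990 = -0.4423.

x = (-0.4423, -0.1497, -0.9327)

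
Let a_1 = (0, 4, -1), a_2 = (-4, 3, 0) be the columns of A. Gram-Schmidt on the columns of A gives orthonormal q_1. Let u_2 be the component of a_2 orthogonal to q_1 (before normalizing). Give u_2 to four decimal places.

u_2 = (-4.0000, 0.1765, 0.7059)

a_1 = (0, 4, -1); ‖a_1‖ = 4.1231, so q_1 = (0.0000, 0.9701, -0.2425).
q_1·a_2 = 0.0000·(-4) + 0.9701·3 + (-0.2425)·0 = 2.9104.
u_2 = a_2 − 2.9104·q_1 = (-4.0000, 0.1765, 0.7059).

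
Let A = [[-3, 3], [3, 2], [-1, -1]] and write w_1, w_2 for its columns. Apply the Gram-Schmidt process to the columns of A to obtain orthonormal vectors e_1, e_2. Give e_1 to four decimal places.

w_1 = (-3, 3, -1); ‖w_1‖ = 4.3589, so e_1 = (-0.6882, 0.6882, -0.2294).

e_1 = (-0.6882, 0.6882, -0.2294)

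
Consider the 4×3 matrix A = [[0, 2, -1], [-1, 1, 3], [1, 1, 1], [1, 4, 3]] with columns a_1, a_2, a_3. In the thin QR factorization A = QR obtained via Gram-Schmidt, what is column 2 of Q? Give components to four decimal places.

q_1 = a_1/‖a_1‖ = (0, -1, 1, 1)/1.7321 = (0.0000, -0.5774, 0.5774, 0.5774).
r_{12} = q_1·a_2 = 2.3094.
u_2 = a_2 − 2.3094·q_1 = (2.0000, 2.3333, -0.3333, 2.6667).
‖u_2‖ = 4.0825, so q_2 = (0.4899, 0.5715, -0.0816, 0.6532).

q_2 = (0.4899, 0.5715, -0.0816, 0.6532)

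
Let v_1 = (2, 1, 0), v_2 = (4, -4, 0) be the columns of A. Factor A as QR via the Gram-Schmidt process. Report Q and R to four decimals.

Q = [[0.8944, 0.4472], [0.4472, -0.8944], [0.0000, 0.0000]], R = [[2.2361, 1.7889], [0.0000, 5.3666]]

e_1 = v_1/‖v_1‖ = (2, 1, 0)/2.2361 = (0.8944, 0.4472, 0.0000).
r_{12} = e_1·v_2 = 1.7889.
u_2 = v_2 − 1.7889·e_1 = (2.4000, -4.8000, 0.0000).
‖u_2‖ = 5.3666, so e_2 = (0.4472, -0.8944, 0.0000).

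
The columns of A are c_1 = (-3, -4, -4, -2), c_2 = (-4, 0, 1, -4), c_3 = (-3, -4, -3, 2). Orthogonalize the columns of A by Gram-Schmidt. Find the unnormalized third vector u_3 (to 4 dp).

c_1 = (-3, -4, -4, -2); ‖c_1‖ = 6.7082, so e_1 = (-0.4472, -0.5963, -0.5963, -0.2981).
e_1·c_2 = (-0.4472)·(-4) + (-0.5963)·0 + (-0.5963)·1 + (-0.2981)·(-4) = 2.3851.
u_2 = c_2 − 2.3851·e_1 = (-2.9333, 1.4222, 2.4222, -3.2889).
‖u_2‖ = 5.2260, so e_2 = (-0.5613, 0.2721, 0.4635, -0.6293).
e_1·c_3 = (-0.4472)·(-3) + (-0.5963)·(-4) + (-0.5963)·(-3) + (-0.2981)·2 = 4.9193; e_2·c_3 = (-0.5613)·(-3) + 0.2721·(-4) + 0.4635·(-3) + (-0.6293)·2 = -2.0538.
u_3 = c_3 − 4.9193·e_1 + 2.0538·e_2 = (-1.9528, -0.5077, 0.8853, 2.1741).

u_3 = (-1.9528, -0.5077, 0.8853, 2.1741)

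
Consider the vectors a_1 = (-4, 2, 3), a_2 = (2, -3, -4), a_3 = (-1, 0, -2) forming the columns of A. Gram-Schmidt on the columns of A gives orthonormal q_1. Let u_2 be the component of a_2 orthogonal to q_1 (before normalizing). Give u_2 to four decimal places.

a_1 = (-4, 2, 3); ‖a_1‖ = 5.3852, so q_1 = (-0.7428, 0.3714, 0.5571).
q_1·a_2 = (-0.7428)·2 + 0.3714·(-3) + 0.5571·(-4) = -4.8281.
u_2 = a_2 + 4.8281·q_1 = (-1.5862, -1.2069, -1.3103).

u_2 = (-1.5862, -1.2069, -1.3103)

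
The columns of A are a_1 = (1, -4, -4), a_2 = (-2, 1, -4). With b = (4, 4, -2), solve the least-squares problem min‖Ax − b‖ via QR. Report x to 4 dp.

a_1 = (1, -4, -4); ‖a_1‖ = 5.7446, so q_1 = (0.1741, -0.6963, -0.6963).
q_1·a_2 = 0.1741·(-2) + (-0.6963)·1 + (-0.6963)·(-4) = 1.7408.
u_2 = a_2 − 1.7408·q_1 = (-2.3030, 2.2121, -2.7879).
‖u_2‖ = 4.2391, so q_2 = (-0.5433, 0.5218, -0.6577).
Qᵀb = (-0.6963, 1.2295).
Back-substitute: x_2 = 1.2295/4.2391 = 0.2901.
x_1 = (-0.6963 − 1.7408·0.2901)/5.7446 = -0.2091.

x = (-0.2091, 0.2901)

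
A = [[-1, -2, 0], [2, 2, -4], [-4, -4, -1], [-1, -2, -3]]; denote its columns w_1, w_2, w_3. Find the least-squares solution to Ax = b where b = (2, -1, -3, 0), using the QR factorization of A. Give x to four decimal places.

w_1 = (-1, 2, -4, -1); ‖w_1‖ = 4.6904, so e_1 = (-0.2132, 0.4264, -0.8528, -0.2132).
e_1·w_2 = (-0.2132)·(-2) + 0.4264·2 + (-0.8528)·(-4) + (-0.2132)·(-2) = 5.1168.
u_2 = w_2 − 5.1168·e_1 = (-0.9091, -0.1818, 0.3636, -0.9091).
‖u_2‖ = 1.3484, so e_2 = (-0.6742, -0.1348, 0.2697, -0.6742).
e_1·w_3 = (-0.2132)·0 + 0.4264·(-4) + (-0.8528)·(-1) + (-0.2132)·(-3) = -0.2132; e_2·w_3 = (-0.6742)·0 + (-0.1348)·(-4) + 0.2697·(-1) + (-0.6742)·(-3) = 2.2923.
u_3 = w_3 + 0.2132·e_1 − 2.2923·e_2 = (1.5000, -3.6000, -1.8000, -1.5000).
‖u_3‖ = 4.5497, so e_3 = (0.3297, -0.7913, -0.3956, -0.3297).
Qᵀb = (1.7056, -2.0226, 2.6375).
Back-substitute: x_3 = 2.6375/4.5497 = 0.5797.
x_2 = (-2.0226 − 2.2923·0.5797)/1.3484 = -2.4855.
x_1 = (1.7056 − 5.1168·(-2.4855) + 0.2132·0.5797)/4.6904 = 3.1014.

x = (3.1014, -2.4855, 0.5797)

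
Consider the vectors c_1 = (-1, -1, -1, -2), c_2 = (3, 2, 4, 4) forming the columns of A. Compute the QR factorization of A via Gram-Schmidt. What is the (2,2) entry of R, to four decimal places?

e_1 = c_1/‖c_1‖ = (-1, -1, -1, -2)/2.6458 = (-0.3780, -0.3780, -0.3780, -0.7559).
r_{12} = e_1·c_2 = -6.4254.
u_2 = c_2 + 6.4254·e_1 = (0.5714, -0.4286, 1.5714, -0.8571).
r_{22} = ‖u_2‖ = 1.9272.

r_{22} = 1.9272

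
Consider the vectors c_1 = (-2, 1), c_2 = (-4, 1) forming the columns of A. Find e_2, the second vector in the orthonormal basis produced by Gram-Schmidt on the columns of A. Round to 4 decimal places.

c_1 = (-2, 1); ‖c_1‖ = 2.2361, so e_1 = (-0.8944, 0.4472).
e_1·c_2 = (-0.8944)·(-4) + 0.4472·1 = 4.0249.
u_2 = c_2 − 4.0249·e_1 = (-0.4000, -0.8000).
‖u_2‖ = 0.8944, so e_2 = (-0.4472, -0.8944).

e_2 = (-0.4472, -0.8944)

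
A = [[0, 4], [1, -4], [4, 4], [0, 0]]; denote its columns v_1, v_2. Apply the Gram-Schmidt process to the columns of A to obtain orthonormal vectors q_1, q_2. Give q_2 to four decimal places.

q_2 = (0.6362, -0.7485, 0.1871, 0.0000)

v_1 = (0, 1, 4, 0); ‖v_1‖ = 4.1231, so q_1 = (0.0000, 0.2425, 0.9701, 0.0000).
q_1·v_2 = 0.0000·4 + 0.2425·(-4) + 0.9701·4 + 0.0000·0 = 2.9104.
u_2 = v_2 − 2.9104·q_1 = (4.0000, -4.7059, 1.1765, 0.0000).
‖u_2‖ = 6.2872, so q_2 = (0.6362, -0.7485, 0.1871, 0.0000).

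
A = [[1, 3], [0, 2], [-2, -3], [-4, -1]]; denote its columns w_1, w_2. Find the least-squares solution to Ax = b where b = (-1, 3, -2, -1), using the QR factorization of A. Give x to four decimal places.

w_1 = (1, 0, -2, -4); ‖w_1‖ = 4.5826, so e_1 = (0.2182, 0.0000, -0.4364, -0.8729).
e_1·w_2 = 0.2182·3 + 0.0000·2 + (-0.4364)·(-3) + (-0.8729)·(-1) = 2.8368.
u_2 = w_2 − 2.8368·e_1 = (2.3810, 2.0000, -1.7619, 1.4762).
‖u_2‖ = 3.8668, so e_2 = (0.6157, 0.5172, -0.4556, 0.3818).
Qᵀb = (1.5275, 1.4655).
Back-substitute: x_2 = 1.4655/3.8668 = 0.3790.
x_1 = (1.5275 − 2.8368·0.3790)/4.5826 = 0.0987.

x = (0.0987, 0.3790)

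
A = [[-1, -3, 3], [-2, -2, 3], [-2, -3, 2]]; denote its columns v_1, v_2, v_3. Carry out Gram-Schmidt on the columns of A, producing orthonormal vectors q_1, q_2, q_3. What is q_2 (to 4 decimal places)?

v_1 = (-1, -2, -2); ‖v_1‖ = 3.0000, so q_1 = (-0.3333, -0.6667, -0.6667).
q_1·v_2 = (-0.3333)·(-3) + (-0.6667)·(-2) + (-0.6667)·(-3) = 4.3333.
u_2 = v_2 − 4.3333·q_1 = (-1.5556, 0.8889, -0.1111).
‖u_2‖ = 1.7951, so q_2 = (-0.8666, 0.4952, -0.0619).

q_2 = (-0.8666, 0.4952, -0.0619)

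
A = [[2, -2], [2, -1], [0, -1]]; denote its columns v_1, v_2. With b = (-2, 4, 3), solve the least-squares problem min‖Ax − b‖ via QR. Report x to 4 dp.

x = (0.5000, 0.0000)

v_1 = (2, 2, 0); ‖v_1‖ = 2.8284, so q_1 = (0.7071, 0.7071, 0.0000).
q_1·v_2 = 0.7071·(-2) + 0.7071·(-1) + 0.0000·(-1) = -2.1213.
u_2 = v_2 + 2.1213·q_1 = (-0.5000, 0.5000, -1.0000).
‖u_2‖ = 1.2247, so q_2 = (-0.4082, 0.4082, -0.8165).
Qᵀb = (1.4142, 0.0000).
Back-substitute: x_2 = 0.0000/1.2247 = 0.0000.
x_1 = (1.4142 + 2.1213·0.0000)/2.8284 = 0.5000.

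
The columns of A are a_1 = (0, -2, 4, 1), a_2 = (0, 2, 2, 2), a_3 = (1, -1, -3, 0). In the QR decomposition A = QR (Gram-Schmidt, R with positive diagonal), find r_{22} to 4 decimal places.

q_1 = a_1/‖a_1‖ = (0, -2, 4, 1)/4.5826 = (0.0000, -0.4364, 0.8729, 0.2182).
r_{12} = q_1·a_2 = 1.3093.
u_2 = a_2 − 1.3093·q_1 = (0.0000, 2.5714, 0.8571, 1.7143).
r_{22} = ‖u_2‖ = 3.2071.

r_{22} = 3.2071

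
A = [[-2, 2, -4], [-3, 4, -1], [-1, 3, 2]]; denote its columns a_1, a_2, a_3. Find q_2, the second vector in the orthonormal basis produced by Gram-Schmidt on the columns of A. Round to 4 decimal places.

a_1 = (-2, -3, -1); ‖a_1‖ = 3.7417, so q_1 = (-0.5345, -0.8018, -0.2673).
q_1·a_2 = (-0.5345)·2 + (-0.8018)·4 + (-0.2673)·3 = -5.0780.
u_2 = a_2 + 5.0780·q_1 = (-0.7143, -0.0714, 1.6429).
‖u_2‖ = 1.7928, so q_2 = (-0.3984, -0.0398, 0.9163).

q_2 = (-0.3984, -0.0398, 0.9163)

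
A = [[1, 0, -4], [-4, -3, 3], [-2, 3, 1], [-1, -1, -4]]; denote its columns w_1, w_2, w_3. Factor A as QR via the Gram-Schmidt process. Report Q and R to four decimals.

w_1 = (1, -4, -2, -1); ‖w_1‖ = 4.6904, so e_1 = (0.2132, -0.8528, -0.4264, -0.2132).
e_1·w_2 = 0.2132·0 + (-0.8528)·(-3) + (-0.4264)·3 + (-0.2132)·(-1) = 1.4924.
u_2 = w_2 − 1.4924·e_1 = (-0.3182, -1.7273, 3.6364, -0.6818).
‖u_2‖ = 4.0955, so e_2 = (-0.0777, -0.4218, 0.8879, -0.1665).
e_1·w_3 = 0.2132·(-4) + (-0.8528)·3 + (-0.4264)·1 + (-0.2132)·(-4) = -2.9848; e_2·w_3 = (-0.0777)·(-4) + (-0.4218)·3 + 0.8879·1 + (-0.1665)·(-4) = 0.5993.
u_3 = w_3 + 2.9848·e_1 − 0.5993·e_2 = (-3.3171, 0.7073, -0.8049, -4.5366).
‖u_3‖ = 5.7212, so e_3 = (-0.5798, 0.1236, -0.1407, -0.7929).

Q = [[0.2132, -0.0777, -0.5798], [-0.8528, -0.4218, 0.1236], [-0.4264, 0.8879, -0.1407], [-0.2132, -0.1665, -0.7929]], R = [[4.6904, 1.4924, -2.9848], [0.0000, 4.0955, 0.5993], [0.0000, 0.0000, 5.7212]]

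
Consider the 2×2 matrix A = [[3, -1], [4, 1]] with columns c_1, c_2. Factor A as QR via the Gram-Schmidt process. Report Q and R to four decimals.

c_1 = (3, 4); ‖c_1‖ = 5.0000, so q_1 = (0.6000, 0.8000).
q_1·c_2 = 0.6000·(-1) + 0.8000·1 = 0.2000.
u_2 = c_2 − 0.2000·q_1 = (-1.1200, 0.8400).
‖u_2‖ = 1.4000, so q_2 = (-0.8000, 0.6000).

Q = [[0.6000, -0.8000], [0.8000, 0.6000]], R = [[5.0000, 0.2000], [0.0000, 1.4000]]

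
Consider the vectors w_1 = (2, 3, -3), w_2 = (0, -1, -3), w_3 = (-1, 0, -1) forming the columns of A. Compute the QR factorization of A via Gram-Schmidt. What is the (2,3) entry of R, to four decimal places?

w_1 = (2, 3, -3); ‖w_1‖ = 4.6904, so q_1 = (0.4264, 0.6396, -0.6396).
q_1·w_2 = 0.4264·0 + 0.6396·(-1) + (-0.6396)·(-3) = 1.2792.
u_2 = w_2 − 1.2792·q_1 = (-0.5455, -1.8182, -2.1818).
‖u_2‖ = 2.8920, so q_2 = (-0.1886, -0.6287, -0.7544).
r_{23} = q_2·w_3 = 0.9430.

r_{23} = 0.9430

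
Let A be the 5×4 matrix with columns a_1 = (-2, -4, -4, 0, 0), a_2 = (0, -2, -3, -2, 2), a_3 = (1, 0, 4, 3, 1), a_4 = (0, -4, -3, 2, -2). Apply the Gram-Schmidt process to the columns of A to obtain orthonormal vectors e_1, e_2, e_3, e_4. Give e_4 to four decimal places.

a_1 = (-2, -4, -4, 0, 0); ‖a_1‖ = 6.0000, so e_1 = (-0.3333, -0.6667, -0.6667, 0.0000, 0.0000).
e_1·a_2 = (-0.3333)·0 + (-0.6667)·(-2) + (-0.6667)·(-3) + 0.0000·(-2) + 0.0000·2 = 3.3333.
u_2 = a_2 − 3.3333·e_1 = (1.1111, 0.2222, -0.7778, -2.0000, 2.0000).
‖u_2‖ = 3.1447, so e_2 = (0.3533, 0.0707, -0.2473, -0.6360, 0.6360).
e_1·a_3 = (-0.3333)·1 + (-0.6667)·0 + (-0.6667)·4 + 0.0000·3 + 0.0000·1 = -3.0000; e_2·a_3 = 0.3533·1 + 0.0707·0 + (-0.2473)·4 + (-0.6360)·3 + 0.6360·1 = -1.9080.
u_3 = a_3 + 3.0000·e_1 + 1.9080·e_2 = (0.6742, -1.8652, 1.5281, 1.7865, 2.2135).
‖u_3‖ = 3.7894, so e_3 = (0.1779, -0.4922, 0.4033, 0.4715, 0.5841).
e_1·a_4 = (-0.3333)·0 + (-0.6667)·(-4) + (-0.6667)·(-3) + 0.0000·2 + 0.0000·(-2) = 4.6667; e_2·a_4 = 0.3533·0 + 0.0707·(-4) + (-0.2473)·(-3) + (-0.6360)·2 + 0.6360·(-2) = -2.0847; e_3·a_4 = 0.1779·0 + (-0.4922)·(-4) + 0.4033·(-3) + 0.4715·2 + 0.5841·(-2) = 0.5337.
u_4 = a_4 − 4.6667·e_1 + 2.0847·e_2 − 0.5337·e_3 = (2.1972, -0.4789, -0.6197, 0.4225, -0.9859).
‖u_4‖ = 2.5674, so e_4 = (0.8558, -0.1865, -0.2414, 0.1646, -0.3840).

e_4 = (0.8558, -0.1865, -0.2414, 0.1646, -0.3840)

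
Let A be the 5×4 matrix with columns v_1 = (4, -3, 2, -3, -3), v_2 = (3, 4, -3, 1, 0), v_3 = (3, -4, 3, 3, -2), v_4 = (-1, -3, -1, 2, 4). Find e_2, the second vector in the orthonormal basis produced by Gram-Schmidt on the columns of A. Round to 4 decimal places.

e_2 = (0.6528, 0.5938, -0.4537, 0.0738, -0.0996)

v_1 = (4, -3, 2, -3, -3); ‖v_1‖ = 6.8557, so e_1 = (0.5835, -0.4376, 0.2917, -0.4376, -0.4376).
e_1·v_2 = 0.5835·3 + (-0.4376)·4 + 0.2917·(-3) + (-0.4376)·1 + (-0.4376)·0 = -1.3128.
u_2 = v_2 + 1.3128·e_1 = (3.7660, 3.4255, -2.6170, 0.4255, -0.5745).
‖u_2‖ = 5.7686, so e_2 = (0.6528, 0.5938, -0.4537, 0.0738, -0.0996).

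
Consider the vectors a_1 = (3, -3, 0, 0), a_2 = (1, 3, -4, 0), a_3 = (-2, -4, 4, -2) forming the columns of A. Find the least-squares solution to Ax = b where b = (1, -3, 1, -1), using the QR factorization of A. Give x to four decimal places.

a_1 = (3, -3, 0, 0); ‖a_1‖ = 4.2426, so e_1 = (0.7071, -0.7071, 0.0000, 0.0000).
e_1·a_2 = 0.7071·1 + (-0.7071)·3 + 0.0000·(-4) + 0.0000·0 = -1.4142.
u_2 = a_2 + 1.4142·e_1 = (2.0000, 2.0000, -4.0000, 0.0000).
‖u_2‖ = 4.8990, so e_2 = (0.4082, 0.4082, -0.8165, 0.0000).
e_1·a_3 = 0.7071·(-2) + (-0.7071)·(-4) + 0.0000·4 + 0.0000·(-2) = 1.4142; e_2·a_3 = 0.4082·(-2) + 0.4082·(-4) + (-0.8165)·4 + 0.0000·(-2) = -5.7155.
u_3 = a_3 − 1.4142·e_1 + 5.7155·e_2 = (-0.6667, -0.6667, -0.6667, -2.0000).
‖u_3‖ = 2.3094, so e_3 = (-0.2887, -0.2887, -0.2887, -0.8660).
Qᵀb = (2.8284, -1.6330, 1.1547).
Back-substitute: x_3 = 1.1547/2.3094 = 0.5000.
x_2 = (-1.6330 + 5.7155·0.5000)/4.8990 = 0.2500.
x_1 = (2.8284 + 1.4142·0.2500 − 1.4142·0.5000)/4.2426 = 0.5833.

x = (0.5833, 0.2500, 0.5000)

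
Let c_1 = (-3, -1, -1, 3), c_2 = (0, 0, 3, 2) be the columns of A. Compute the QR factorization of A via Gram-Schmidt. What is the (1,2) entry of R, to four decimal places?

r_{12} = 0.6708

c_1 = (-3, -1, -1, 3); ‖c_1‖ = 4.4721, so e_1 = (-0.6708, -0.2236, -0.2236, 0.6708).
r_{12} = e_1·c_2 = 0.6708.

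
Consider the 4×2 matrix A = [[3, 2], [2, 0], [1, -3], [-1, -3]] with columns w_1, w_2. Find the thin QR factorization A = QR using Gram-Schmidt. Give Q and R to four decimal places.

Q = [[0.7746, 0.1807], [0.5164, -0.1807], [0.2582, -0.7680], [-0.2582, -0.5873]], R = [[3.8730, 1.5492], [0.0000, 4.4272]]

w_1 = (3, 2, 1, -1); ‖w_1‖ = 3.8730, so q_1 = (0.7746, 0.5164, 0.2582, -0.2582).
q_1·w_2 = 0.7746·2 + 0.5164·0 + 0.2582·(-3) + (-0.2582)·(-3) = 1.5492.
u_2 = w_2 − 1.5492·q_1 = (0.8000, -0.8000, -3.4000, -2.6000).
‖u_2‖ = 4.4272, so q_2 = (0.1807, -0.1807, -0.7680, -0.5873).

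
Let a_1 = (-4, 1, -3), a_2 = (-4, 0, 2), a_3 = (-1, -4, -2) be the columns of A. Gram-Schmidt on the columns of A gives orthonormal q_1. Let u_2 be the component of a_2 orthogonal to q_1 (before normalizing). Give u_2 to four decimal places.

u_2 = (-2.4615, -0.3846, 3.1538)

a_1 = (-4, 1, -3); ‖a_1‖ = 5.0990, so q_1 = (-0.7845, 0.1961, -0.5883).
q_1·a_2 = (-0.7845)·(-4) + 0.1961·0 + (-0.5883)·2 = 1.9612.
u_2 = a_2 − 1.9612·q_1 = (-2.4615, -0.3846, 3.1538).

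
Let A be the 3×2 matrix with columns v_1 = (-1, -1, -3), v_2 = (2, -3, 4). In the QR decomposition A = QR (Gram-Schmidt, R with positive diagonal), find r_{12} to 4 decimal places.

r_{12} = -3.3166

v_1 = (-1, -1, -3); ‖v_1‖ = 3.3166, so e_1 = (-0.3015, -0.3015, -0.9045).
r_{12} = e_1·v_2 = -3.3166.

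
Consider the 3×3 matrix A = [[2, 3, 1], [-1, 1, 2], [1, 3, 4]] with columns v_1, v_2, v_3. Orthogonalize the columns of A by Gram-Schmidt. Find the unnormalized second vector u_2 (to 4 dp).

u_2 = (0.3333, 2.3333, 1.6667)

v_1 = (2, -1, 1); ‖v_1‖ = 2.4495, so q_1 = (0.8165, -0.4082, 0.4082).
q_1·v_2 = 0.8165·3 + (-0.4082)·1 + 0.4082·3 = 3.2660.
u_2 = v_2 − 3.2660·q_1 = (0.3333, 2.3333, 1.6667).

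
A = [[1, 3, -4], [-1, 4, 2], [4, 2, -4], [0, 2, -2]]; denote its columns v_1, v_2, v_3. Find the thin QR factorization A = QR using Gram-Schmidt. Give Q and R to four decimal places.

v_1 = (1, -1, 4, 0); ‖v_1‖ = 4.2426, so e_1 = (0.2357, -0.2357, 0.9428, 0.0000).
e_1·v_2 = 0.2357·3 + (-0.2357)·4 + 0.9428·2 + 0.0000·2 = 1.6499.
u_2 = v_2 − 1.6499·e_1 = (2.6111, 4.3889, 0.4444, 2.0000).
‖u_2‖ = 5.5025, so e_2 = (0.4745, 0.7976, 0.0808, 0.3635).
e_1·v_3 = 0.2357·(-4) + (-0.2357)·2 + 0.9428·(-4) + 0.0000·(-2) = -5.1854; e_2·v_3 = 0.4745·(-4) + 0.7976·2 + 0.0808·(-4) + 0.3635·(-2) = -1.3529.
u_3 = v_3 + 5.1854·e_1 + 1.3529·e_2 = (-2.1358, 1.8569, 0.9982, -1.5083).
‖u_3‖ = 3.3587, so e_3 = (-0.6359, 0.5529, 0.2972, -0.4491).

Q = [[0.2357, 0.4745, -0.6359], [-0.2357, 0.7976, 0.5529], [0.9428, 0.0808, 0.2972], [0.0000, 0.3635, -0.4491]], R = [[4.2426, 1.6499, -5.1854], [0.0000, 5.5025, -1.3529], [0.0000, 0.0000, 3.3587]]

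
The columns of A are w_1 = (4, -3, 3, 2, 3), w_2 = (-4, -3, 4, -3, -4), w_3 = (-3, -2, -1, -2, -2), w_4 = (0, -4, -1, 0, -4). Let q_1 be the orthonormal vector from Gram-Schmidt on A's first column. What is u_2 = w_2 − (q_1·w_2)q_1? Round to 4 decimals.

w_1 = (4, -3, 3, 2, 3); ‖w_1‖ = 6.8557, so q_1 = (0.5835, -0.4376, 0.4376, 0.2917, 0.4376).
q_1·w_2 = 0.5835·(-4) + (-0.4376)·(-3) + 0.4376·4 + 0.2917·(-3) + 0.4376·(-4) = -1.8962.
u_2 = w_2 + 1.8962·q_1 = (-2.8936, -3.8298, 4.8298, -2.4468, -3.1702).

u_2 = (-2.8936, -3.8298, 4.8298, -2.4468, -3.1702)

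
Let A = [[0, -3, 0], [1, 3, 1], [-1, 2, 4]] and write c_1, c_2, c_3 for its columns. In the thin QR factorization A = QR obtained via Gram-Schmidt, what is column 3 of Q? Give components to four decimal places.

c_1 = (0, 1, -1); ‖c_1‖ = 1.4142, so e_1 = (0.0000, 0.7071, -0.7071).
e_1·c_2 = 0.0000·(-3) + 0.7071·3 + (-0.7071)·2 = 0.7071.
u_2 = c_2 − 0.7071·e_1 = (-3.0000, 2.5000, 2.5000).
‖u_2‖ = 4.6368, so e_2 = (-0.6470, 0.5392, 0.5392).
e_1·c_3 = 0.0000·0 + 0.7071·1 + (-0.7071)·4 = -2.1213; e_2·c_3 = (-0.6470)·0 + 0.5392·1 + 0.5392·4 = 2.6958.
u_3 = c_3 + 2.1213·e_1 − 2.6958·e_2 = (1.7442, 1.0465, 1.0465).
‖u_3‖ = 2.2875, so e_3 = (0.7625, 0.4575, 0.4575).

e_3 = (0.7625, 0.4575, 0.4575)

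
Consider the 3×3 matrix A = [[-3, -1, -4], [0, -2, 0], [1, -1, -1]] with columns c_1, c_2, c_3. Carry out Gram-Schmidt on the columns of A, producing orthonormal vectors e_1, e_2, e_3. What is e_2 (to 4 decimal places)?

e_2 = (-0.1690, -0.8452, -0.5071)

c_1 = (-3, 0, 1); ‖c_1‖ = 3.1623, so e_1 = (-0.9487, 0.0000, 0.3162).
e_1·c_2 = (-0.9487)·(-1) + 0.0000·(-2) + 0.3162·(-1) = 0.6325.
u_2 = c_2 − 0.6325·e_1 = (-0.4000, -2.0000, -1.2000).
‖u_2‖ = 2.3664, so e_2 = (-0.1690, -0.8452, -0.5071).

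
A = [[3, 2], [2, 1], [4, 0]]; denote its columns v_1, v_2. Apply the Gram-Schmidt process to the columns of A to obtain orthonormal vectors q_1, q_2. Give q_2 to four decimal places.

v_1 = (3, 2, 4); ‖v_1‖ = 5.3852, so q_1 = (0.5571, 0.3714, 0.7428).
q_1·v_2 = 0.5571·2 + 0.3714·1 + 0.7428·0 = 1.4856.
u_2 = v_2 − 1.4856·q_1 = (1.1724, 0.4483, -1.1034).
‖u_2‖ = 1.6713, so q_2 = (0.7015, 0.2682, -0.6603).

q_2 = (0.7015, 0.2682, -0.6603)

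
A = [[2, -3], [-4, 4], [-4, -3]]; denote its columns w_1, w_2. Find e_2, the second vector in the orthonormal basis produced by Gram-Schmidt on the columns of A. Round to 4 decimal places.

e_2 = (-0.4375, 0.5170, -0.7357)

w_1 = (2, -4, -4); ‖w_1‖ = 6.0000, so e_1 = (0.3333, -0.6667, -0.6667).
e_1·w_2 = 0.3333·(-3) + (-0.6667)·4 + (-0.6667)·(-3) = -1.6667.
u_2 = w_2 + 1.6667·e_1 = (-2.4444, 2.8889, -4.1111).
‖u_2‖ = 5.5877, so e_2 = (-0.4375, 0.5170, -0.7357).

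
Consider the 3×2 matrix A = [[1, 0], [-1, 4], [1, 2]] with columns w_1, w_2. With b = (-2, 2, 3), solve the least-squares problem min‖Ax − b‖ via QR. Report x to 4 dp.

x = (0.1429, 0.7143)

q_1 = w_1/‖w_1‖ = (1, -1, 1)/1.7321 = (0.5774, -0.5774, 0.5774).
r_{12} = q_1·w_2 = -1.1547.
u_2 = w_2 + 1.1547·q_1 = (0.6667, 3.3333, 2.6667).
‖u_2‖ = 4.3205, so q_2 = (0.1543, 0.7715, 0.6172).
Qᵀb = (-0.5774, 3.0861).
Back-substitute: x_2 = 3.0861/4.3205 = 0.7143.
x_1 = (-0.5774 + 1.1547·0.7143)/1.7321 = 0.1429.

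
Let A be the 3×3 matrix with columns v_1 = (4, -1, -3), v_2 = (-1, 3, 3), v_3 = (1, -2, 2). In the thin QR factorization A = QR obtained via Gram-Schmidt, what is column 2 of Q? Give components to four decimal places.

q_2 = (0.4831, 0.7882, 0.3814)

q_1 = v_1/‖v_1‖ = (4, -1, -3)/5.0990 = (0.7845, -0.1961, -0.5883).
r_{12} = q_1·v_2 = -3.1379.
u_2 = v_2 + 3.1379·q_1 = (1.4615, 2.3846, 1.1538).
‖u_2‖ = 3.0255, so q_2 = (0.4831, 0.7882, 0.3814).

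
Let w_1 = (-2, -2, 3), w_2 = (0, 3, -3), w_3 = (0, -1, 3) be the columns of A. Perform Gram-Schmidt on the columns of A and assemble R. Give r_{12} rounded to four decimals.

w_1 = (-2, -2, 3); ‖w_1‖ = 4.1231, so e_1 = (-0.4851, -0.4851, 0.7276).
r_{12} = e_1·w_2 = -3.6380.

r_{12} = -3.6380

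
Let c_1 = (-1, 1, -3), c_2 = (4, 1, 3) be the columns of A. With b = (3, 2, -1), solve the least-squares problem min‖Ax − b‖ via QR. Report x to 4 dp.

c_1 = (-1, 1, -3); ‖c_1‖ = 3.3166, so e_1 = (-0.3015, 0.3015, -0.9045).
e_1·c_2 = (-0.3015)·4 + 0.3015·1 + (-0.9045)·3 = -3.6181.
u_2 = c_2 + 3.6181·e_1 = (2.9091, 2.0909, -0.2727).
‖u_2‖ = 3.5929, so e_2 = (0.8097, 0.5820, -0.0759).
Qᵀb = (0.6030, 3.6688).
Back-substitute: x_2 = 3.6688/3.5929 = 1.0211.
x_1 = (0.6030 + 3.6181·1.0211)/3.3166 = 1.2958.

x = (1.2958, 1.0211)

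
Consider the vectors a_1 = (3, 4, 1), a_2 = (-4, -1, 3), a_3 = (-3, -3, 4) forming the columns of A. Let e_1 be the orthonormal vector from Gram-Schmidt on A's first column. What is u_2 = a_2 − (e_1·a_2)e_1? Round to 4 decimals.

a_1 = (3, 4, 1); ‖a_1‖ = 5.0990, so e_1 = (0.5883, 0.7845, 0.1961).
e_1·a_2 = 0.5883·(-4) + 0.7845·(-1) + 0.1961·3 = -2.5495.
u_2 = a_2 + 2.5495·e_1 = (-2.5000, 1.0000, 3.5000).

u_2 = (-2.5000, 1.0000, 3.5000)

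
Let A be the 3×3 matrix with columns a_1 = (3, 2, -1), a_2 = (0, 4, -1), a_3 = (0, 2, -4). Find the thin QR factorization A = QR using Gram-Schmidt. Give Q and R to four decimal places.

Q = [[0.8018, -0.5759, -0.1596], [0.5345, 0.8105, -0.2394], [-0.2673, -0.1066, -0.9577]], R = [[3.7417, 2.4054, 2.1381], [0.0000, 3.3488, 2.0477], [0.0000, 0.0000, 3.3520]]

e_1 = a_1/‖a_1‖ = (3, 2, -1)/3.7417 = (0.8018, 0.5345, -0.2673).
r_{12} = e_1·a_2 = 2.4054.
u_2 = a_2 − 2.4054·e_1 = (-1.9286, 2.7143, -0.3571).
‖u_2‖ = 3.3488, so e_2 = (-0.5759, 0.8105, -0.1066).
r_{13} = e_1·a_3 = 2.1381; r_{23} = e_2·a_3 = 2.0477.
u_3 = a_3 − 2.1381·e_1 − 2.0477·e_2 = (-0.5350, -0.8025, -3.2102).
‖u_3‖ = 3.3520, so e_3 = (-0.1596, -0.2394, -0.9577).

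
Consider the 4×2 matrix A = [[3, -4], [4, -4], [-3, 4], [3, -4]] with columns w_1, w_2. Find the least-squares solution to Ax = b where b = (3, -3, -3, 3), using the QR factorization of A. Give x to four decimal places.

e_1 = w_1/‖w_1‖ = (3, 4, -3, 3)/6.5574 = (0.4575, 0.6100, -0.4575, 0.4575).
r_{12} = e_1·w_2 = -7.9299.
u_2 = w_2 + 7.9299·e_1 = (-0.3721, 0.8372, 0.3721, -0.3721).
‖u_2‖ = 1.0565, so e_2 = (-0.3522, 0.7924, 0.3522, -0.3522).
Qᵀb = (2.2875, -5.5468).
Back-substitute: x_2 = -5.5468/1.0565 = -5.2500.
x_1 = (2.2875 + 7.9299·(-5.2500))/6.5574 = -6.0000.

x = (-6.0000, -5.2500)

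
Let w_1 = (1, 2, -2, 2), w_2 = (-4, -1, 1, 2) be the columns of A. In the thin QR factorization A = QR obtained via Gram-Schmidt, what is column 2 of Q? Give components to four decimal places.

w_1 = (1, 2, -2, 2); ‖w_1‖ = 3.6056, so e_1 = (0.2774, 0.5547, -0.5547, 0.5547).
e_1·w_2 = 0.2774·(-4) + 0.5547·(-1) + (-0.5547)·1 + 0.5547·2 = -1.1094.
u_2 = w_2 + 1.1094·e_1 = (-3.6923, -0.3846, 0.3846, 2.6154).
‖u_2‖ = 4.5573, so e_2 = (-0.8102, -0.0844, 0.0844, 0.5739).

e_2 = (-0.8102, -0.0844, 0.0844, 0.5739)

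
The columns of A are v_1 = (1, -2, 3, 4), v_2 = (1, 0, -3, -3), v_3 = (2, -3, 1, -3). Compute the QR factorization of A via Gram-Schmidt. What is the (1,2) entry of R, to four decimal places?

v_1 = (1, -2, 3, 4); ‖v_1‖ = 5.4772, so e_1 = (0.1826, -0.3651, 0.5477, 0.7303).
r_{12} = e_1·v_2 = -3.6515.

r_{12} = -3.6515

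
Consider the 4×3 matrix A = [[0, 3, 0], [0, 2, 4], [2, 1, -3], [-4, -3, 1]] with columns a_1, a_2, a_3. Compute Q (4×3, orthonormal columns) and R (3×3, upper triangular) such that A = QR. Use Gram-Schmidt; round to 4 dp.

Q = [[0.0000, 0.8257, -0.5306], [0.0000, 0.5505, 0.6838], [0.4472, -0.1101, -0.4480], [-0.8944, -0.0550, -0.2240]], R = [[4.4721, 3.1305, -2.2361], [0.0000, 3.6332, 2.4772], [0.0000, 0.0000, 3.8553]]

a_1 = (0, 0, 2, -4); ‖a_1‖ = 4.4721, so e_1 = (0.0000, 0.0000, 0.4472, -0.8944).
e_1·a_2 = 0.0000·3 + 0.0000·2 + 0.4472·1 + (-0.8944)·(-3) = 3.1305.
u_2 = a_2 − 3.1305·e_1 = (3.0000, 2.0000, -0.4000, -0.2000).
‖u_2‖ = 3.6332, so e_2 = (0.8257, 0.5505, -0.1101, -0.0550).
e_1·a_3 = 0.0000·0 + 0.0000·4 + 0.4472·(-3) + (-0.8944)·1 = -2.2361; e_2·a_3 = 0.8257·0 + 0.5505·4 + (-0.1101)·(-3) + (-0.0550)·1 = 2.4772.
u_3 = a_3 + 2.2361·e_1 − 2.4772·e_2 = (-2.0455, 2.6364, -1.7273, -0.8636).
‖u_3‖ = 3.8553, so e_3 = (-0.5306, 0.6838, -0.4480, -0.2240).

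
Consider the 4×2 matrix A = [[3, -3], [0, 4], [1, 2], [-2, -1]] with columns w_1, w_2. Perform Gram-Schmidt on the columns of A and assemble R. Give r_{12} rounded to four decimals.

r_{12} = -1.3363

w_1 = (3, 0, 1, -2); ‖w_1‖ = 3.7417, so q_1 = (0.8018, 0.0000, 0.2673, -0.5345).
r_{12} = q_1·w_2 = -1.3363.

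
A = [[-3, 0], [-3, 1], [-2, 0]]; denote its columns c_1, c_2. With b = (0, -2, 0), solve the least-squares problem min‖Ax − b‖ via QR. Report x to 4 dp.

x = (0.0000, -2.0000)

c_1 = (-3, -3, -2); ‖c_1‖ = 4.6904, so q_1 = (-0.6396, -0.6396, -0.4264).
q_1·c_2 = (-0.6396)·0 + (-0.6396)·1 + (-0.4264)·0 = -0.6396.
u_2 = c_2 + 0.6396·q_1 = (-0.4091, 0.5909, -0.2727).
‖u_2‖ = 0.7687, so q_2 = (-0.5322, 0.7687, -0.3548).
Qᵀb = (1.2792, -1.5374).
Back-substitute: x_2 = -1.5374/0.7687 = -2.0000.
x_1 = (1.2792 + 0.6396·(-2.0000))/4.6904 = 0.0000.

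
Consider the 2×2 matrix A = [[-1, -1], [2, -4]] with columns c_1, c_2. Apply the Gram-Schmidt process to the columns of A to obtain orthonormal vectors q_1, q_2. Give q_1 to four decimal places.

q_1 = (-0.4472, 0.8944)

c_1 = (-1, 2); ‖c_1‖ = 2.2361, so q_1 = (-0.4472, 0.8944).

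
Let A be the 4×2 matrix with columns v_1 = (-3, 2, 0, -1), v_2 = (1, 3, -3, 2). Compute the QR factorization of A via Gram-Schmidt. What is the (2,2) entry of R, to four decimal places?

q_1 = v_1/‖v_1‖ = (-3, 2, 0, -1)/3.7417 = (-0.8018, 0.5345, 0.0000, -0.2673).
r_{12} = q_1·v_2 = 0.2673.
u_2 = v_2 − 0.2673·q_1 = (1.2143, 2.8571, -3.0000, 2.0714).
r_{22} = ‖u_2‖ = 4.7884.

r_{22} = 4.7884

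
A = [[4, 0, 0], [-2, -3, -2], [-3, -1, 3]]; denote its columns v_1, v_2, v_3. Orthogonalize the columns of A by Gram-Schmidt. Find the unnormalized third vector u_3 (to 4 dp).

u_3 = (1.4737, -0.8421, 2.5263)

v_1 = (4, -2, -3); ‖v_1‖ = 5.3852, so e_1 = (0.7428, -0.3714, -0.5571).
e_1·v_2 = 0.7428·0 + (-0.3714)·(-3) + (-0.5571)·(-1) = 1.6713.
u_2 = v_2 − 1.6713·e_1 = (-1.2414, -2.3793, -0.0690).
‖u_2‖ = 2.6846, so e_2 = (-0.4624, -0.8863, -0.0257).
e_1·v_3 = 0.7428·0 + (-0.3714)·(-2) + (-0.5571)·3 = -0.9285; e_2·v_3 = (-0.4624)·0 + (-0.8863)·(-2) + (-0.0257)·3 = 1.6955.
u_3 = v_3 + 0.9285·e_1 − 1.6955·e_2 = (1.4737, -0.8421, 2.5263).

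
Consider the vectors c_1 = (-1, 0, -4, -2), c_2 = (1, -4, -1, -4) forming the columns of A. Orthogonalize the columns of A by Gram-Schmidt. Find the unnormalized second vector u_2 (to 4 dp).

q_1 = c_1/‖c_1‖ = (-1, 0, -4, -2)/4.5826 = (-0.2182, 0.0000, -0.8729, -0.4364).
r_{12} = q_1·c_2 = 2.4004.
u_2 = c_2 − 2.4004·q_1 = (1.5238, -4.0000, 1.0952, -2.9524).

u_2 = (1.5238, -4.0000, 1.0952, -2.9524)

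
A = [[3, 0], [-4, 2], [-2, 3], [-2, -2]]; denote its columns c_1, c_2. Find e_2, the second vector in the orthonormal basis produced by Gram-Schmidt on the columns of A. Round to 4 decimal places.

e_2 = (0.2432, 0.2108, 0.6405, -0.6973)

e_1 = c_1/‖c_1‖ = (3, -4, -2, -2)/5.7446 = (0.5222, -0.6963, -0.3482, -0.3482).
r_{12} = e_1·c_2 = -1.7408.
u_2 = c_2 + 1.7408·e_1 = (0.9091, 0.7879, 2.3939, -2.6061).
‖u_2‖ = 3.7376, so e_2 = (0.2432, 0.2108, 0.6405, -0.6973).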